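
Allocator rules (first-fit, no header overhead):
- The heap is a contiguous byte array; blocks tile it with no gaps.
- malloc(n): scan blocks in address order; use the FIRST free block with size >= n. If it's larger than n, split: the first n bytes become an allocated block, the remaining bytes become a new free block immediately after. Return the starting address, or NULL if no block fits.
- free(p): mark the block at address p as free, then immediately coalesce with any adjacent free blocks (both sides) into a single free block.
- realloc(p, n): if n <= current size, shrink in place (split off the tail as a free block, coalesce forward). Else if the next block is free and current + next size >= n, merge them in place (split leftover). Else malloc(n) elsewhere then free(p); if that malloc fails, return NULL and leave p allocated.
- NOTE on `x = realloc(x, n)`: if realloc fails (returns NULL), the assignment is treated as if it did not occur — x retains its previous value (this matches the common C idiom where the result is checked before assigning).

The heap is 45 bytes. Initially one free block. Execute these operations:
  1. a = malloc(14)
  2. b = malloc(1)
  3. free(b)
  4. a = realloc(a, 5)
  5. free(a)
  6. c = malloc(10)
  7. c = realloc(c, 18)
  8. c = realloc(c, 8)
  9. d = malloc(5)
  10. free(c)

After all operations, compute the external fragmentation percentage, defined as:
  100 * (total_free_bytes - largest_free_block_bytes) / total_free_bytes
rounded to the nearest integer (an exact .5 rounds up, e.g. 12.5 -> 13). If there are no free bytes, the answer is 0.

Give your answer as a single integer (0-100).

Op 1: a = malloc(14) -> a = 0; heap: [0-13 ALLOC][14-44 FREE]
Op 2: b = malloc(1) -> b = 14; heap: [0-13 ALLOC][14-14 ALLOC][15-44 FREE]
Op 3: free(b) -> (freed b); heap: [0-13 ALLOC][14-44 FREE]
Op 4: a = realloc(a, 5) -> a = 0; heap: [0-4 ALLOC][5-44 FREE]
Op 5: free(a) -> (freed a); heap: [0-44 FREE]
Op 6: c = malloc(10) -> c = 0; heap: [0-9 ALLOC][10-44 FREE]
Op 7: c = realloc(c, 18) -> c = 0; heap: [0-17 ALLOC][18-44 FREE]
Op 8: c = realloc(c, 8) -> c = 0; heap: [0-7 ALLOC][8-44 FREE]
Op 9: d = malloc(5) -> d = 8; heap: [0-7 ALLOC][8-12 ALLOC][13-44 FREE]
Op 10: free(c) -> (freed c); heap: [0-7 FREE][8-12 ALLOC][13-44 FREE]
Free blocks: [8 32] total_free=40 largest=32 -> 100*(40-32)/40 = 800/40 = 20

Answer: 20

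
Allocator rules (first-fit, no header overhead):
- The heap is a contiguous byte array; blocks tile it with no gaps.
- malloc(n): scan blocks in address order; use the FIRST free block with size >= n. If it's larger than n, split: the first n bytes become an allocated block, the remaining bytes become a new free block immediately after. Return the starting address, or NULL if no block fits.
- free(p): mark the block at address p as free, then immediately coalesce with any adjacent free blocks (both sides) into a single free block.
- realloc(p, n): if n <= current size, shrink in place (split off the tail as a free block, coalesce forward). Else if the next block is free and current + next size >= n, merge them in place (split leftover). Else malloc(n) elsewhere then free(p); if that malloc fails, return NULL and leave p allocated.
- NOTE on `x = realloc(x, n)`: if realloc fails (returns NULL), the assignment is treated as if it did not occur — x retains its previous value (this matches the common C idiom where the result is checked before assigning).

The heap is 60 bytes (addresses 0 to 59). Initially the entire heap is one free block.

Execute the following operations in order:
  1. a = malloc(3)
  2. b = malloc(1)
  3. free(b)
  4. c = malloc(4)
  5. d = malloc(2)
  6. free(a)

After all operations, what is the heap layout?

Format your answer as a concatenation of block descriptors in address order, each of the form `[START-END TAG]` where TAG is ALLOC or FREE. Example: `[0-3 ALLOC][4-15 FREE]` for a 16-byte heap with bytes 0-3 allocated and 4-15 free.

Answer: [0-2 FREE][3-6 ALLOC][7-8 ALLOC][9-59 FREE]

Derivation:
Op 1: a = malloc(3) -> a = 0; heap: [0-2 ALLOC][3-59 FREE]
Op 2: b = malloc(1) -> b = 3; heap: [0-2 ALLOC][3-3 ALLOC][4-59 FREE]
Op 3: free(b) -> (freed b); heap: [0-2 ALLOC][3-59 FREE]
Op 4: c = malloc(4) -> c = 3; heap: [0-2 ALLOC][3-6 ALLOC][7-59 FREE]
Op 5: d = malloc(2) -> d = 7; heap: [0-2 ALLOC][3-6 ALLOC][7-8 ALLOC][9-59 FREE]
Op 6: free(a) -> (freed a); heap: [0-2 FREE][3-6 ALLOC][7-8 ALLOC][9-59 FREE]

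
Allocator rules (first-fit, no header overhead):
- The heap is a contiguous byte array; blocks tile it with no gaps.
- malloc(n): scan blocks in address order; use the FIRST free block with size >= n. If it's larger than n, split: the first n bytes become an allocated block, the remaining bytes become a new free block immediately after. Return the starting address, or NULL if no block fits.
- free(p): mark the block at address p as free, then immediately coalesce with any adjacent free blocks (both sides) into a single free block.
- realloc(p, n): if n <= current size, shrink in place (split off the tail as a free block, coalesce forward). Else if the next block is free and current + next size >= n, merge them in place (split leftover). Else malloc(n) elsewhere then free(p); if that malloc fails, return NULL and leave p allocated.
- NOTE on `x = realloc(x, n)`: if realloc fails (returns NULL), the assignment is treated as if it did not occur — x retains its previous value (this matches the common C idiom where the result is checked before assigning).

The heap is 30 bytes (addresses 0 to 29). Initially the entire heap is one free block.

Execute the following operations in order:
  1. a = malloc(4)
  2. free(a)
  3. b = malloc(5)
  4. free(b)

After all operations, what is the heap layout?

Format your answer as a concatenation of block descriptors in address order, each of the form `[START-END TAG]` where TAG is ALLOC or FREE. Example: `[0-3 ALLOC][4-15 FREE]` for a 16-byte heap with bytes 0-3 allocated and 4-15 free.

Op 1: a = malloc(4) -> a = 0; heap: [0-3 ALLOC][4-29 FREE]
Op 2: free(a) -> (freed a); heap: [0-29 FREE]
Op 3: b = malloc(5) -> b = 0; heap: [0-4 ALLOC][5-29 FREE]
Op 4: free(b) -> (freed b); heap: [0-29 FREE]

Answer: [0-29 FREE]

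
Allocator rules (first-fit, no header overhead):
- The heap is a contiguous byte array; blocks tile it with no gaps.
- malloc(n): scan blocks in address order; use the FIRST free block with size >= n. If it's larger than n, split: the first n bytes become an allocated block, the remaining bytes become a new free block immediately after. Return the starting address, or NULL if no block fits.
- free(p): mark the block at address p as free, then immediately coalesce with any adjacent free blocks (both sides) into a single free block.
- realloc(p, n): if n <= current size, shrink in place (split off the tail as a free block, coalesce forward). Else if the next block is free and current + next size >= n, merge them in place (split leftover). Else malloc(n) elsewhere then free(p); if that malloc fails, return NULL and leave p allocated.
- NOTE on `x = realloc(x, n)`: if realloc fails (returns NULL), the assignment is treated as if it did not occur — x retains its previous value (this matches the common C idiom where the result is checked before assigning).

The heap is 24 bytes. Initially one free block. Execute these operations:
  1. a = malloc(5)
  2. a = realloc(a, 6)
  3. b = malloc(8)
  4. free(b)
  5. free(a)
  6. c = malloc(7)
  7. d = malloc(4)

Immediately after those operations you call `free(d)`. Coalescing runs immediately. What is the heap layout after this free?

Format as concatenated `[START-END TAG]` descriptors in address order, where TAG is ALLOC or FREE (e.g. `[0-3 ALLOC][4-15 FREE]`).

Answer: [0-6 ALLOC][7-23 FREE]

Derivation:
Op 1: a = malloc(5) -> a = 0; heap: [0-4 ALLOC][5-23 FREE]
Op 2: a = realloc(a, 6) -> a = 0; heap: [0-5 ALLOC][6-23 FREE]
Op 3: b = malloc(8) -> b = 6; heap: [0-5 ALLOC][6-13 ALLOC][14-23 FREE]
Op 4: free(b) -> (freed b); heap: [0-5 ALLOC][6-23 FREE]
Op 5: free(a) -> (freed a); heap: [0-23 FREE]
Op 6: c = malloc(7) -> c = 0; heap: [0-6 ALLOC][7-23 FREE]
Op 7: d = malloc(4) -> d = 7; heap: [0-6 ALLOC][7-10 ALLOC][11-23 FREE]
free(d): d = 7 -> block [7-10 ALLOC]; mark free, coalesce with adjacent free neighbors -> [0-6 ALLOC][7-23 FREE]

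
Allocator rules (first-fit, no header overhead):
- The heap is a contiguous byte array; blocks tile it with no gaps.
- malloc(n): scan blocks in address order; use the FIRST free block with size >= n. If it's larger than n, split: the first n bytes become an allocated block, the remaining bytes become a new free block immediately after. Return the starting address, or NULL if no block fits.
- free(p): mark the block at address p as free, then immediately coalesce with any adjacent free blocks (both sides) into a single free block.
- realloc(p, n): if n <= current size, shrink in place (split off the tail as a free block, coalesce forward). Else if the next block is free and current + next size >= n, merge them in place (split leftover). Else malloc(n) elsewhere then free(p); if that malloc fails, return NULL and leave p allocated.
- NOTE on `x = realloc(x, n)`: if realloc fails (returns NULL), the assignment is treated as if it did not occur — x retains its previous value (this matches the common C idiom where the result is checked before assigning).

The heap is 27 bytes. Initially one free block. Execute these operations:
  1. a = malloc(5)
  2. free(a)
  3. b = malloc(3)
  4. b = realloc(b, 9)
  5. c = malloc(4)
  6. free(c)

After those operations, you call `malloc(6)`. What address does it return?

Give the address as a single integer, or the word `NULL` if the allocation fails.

Answer: 9

Derivation:
Op 1: a = malloc(5) -> a = 0; heap: [0-4 ALLOC][5-26 FREE]
Op 2: free(a) -> (freed a); heap: [0-26 FREE]
Op 3: b = malloc(3) -> b = 0; heap: [0-2 ALLOC][3-26 FREE]
Op 4: b = realloc(b, 9) -> b = 0; heap: [0-8 ALLOC][9-26 FREE]
Op 5: c = malloc(4) -> c = 9; heap: [0-8 ALLOC][9-12 ALLOC][13-26 FREE]
Op 6: free(c) -> (freed c); heap: [0-8 ALLOC][9-26 FREE]
malloc(6): first-fit scan over [0-8 ALLOC][9-26 FREE] -> 9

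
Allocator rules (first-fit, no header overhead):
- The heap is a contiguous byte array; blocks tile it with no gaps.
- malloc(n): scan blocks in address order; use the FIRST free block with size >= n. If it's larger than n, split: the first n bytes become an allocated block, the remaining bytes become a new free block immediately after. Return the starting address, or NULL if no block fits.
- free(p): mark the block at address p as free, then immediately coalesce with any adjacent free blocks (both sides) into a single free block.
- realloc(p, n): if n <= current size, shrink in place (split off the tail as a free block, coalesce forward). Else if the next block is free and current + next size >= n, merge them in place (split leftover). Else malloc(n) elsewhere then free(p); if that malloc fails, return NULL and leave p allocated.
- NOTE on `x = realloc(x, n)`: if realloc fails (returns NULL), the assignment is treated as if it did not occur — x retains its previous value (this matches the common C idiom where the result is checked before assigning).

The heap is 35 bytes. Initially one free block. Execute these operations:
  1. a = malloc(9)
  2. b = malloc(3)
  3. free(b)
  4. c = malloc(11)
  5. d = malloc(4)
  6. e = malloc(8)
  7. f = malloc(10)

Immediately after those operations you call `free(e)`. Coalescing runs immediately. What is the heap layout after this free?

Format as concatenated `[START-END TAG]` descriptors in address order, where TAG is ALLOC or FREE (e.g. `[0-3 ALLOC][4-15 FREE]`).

Op 1: a = malloc(9) -> a = 0; heap: [0-8 ALLOC][9-34 FREE]
Op 2: b = malloc(3) -> b = 9; heap: [0-8 ALLOC][9-11 ALLOC][12-34 FREE]
Op 3: free(b) -> (freed b); heap: [0-8 ALLOC][9-34 FREE]
Op 4: c = malloc(11) -> c = 9; heap: [0-8 ALLOC][9-19 ALLOC][20-34 FREE]
Op 5: d = malloc(4) -> d = 20; heap: [0-8 ALLOC][9-19 ALLOC][20-23 ALLOC][24-34 FREE]
Op 6: e = malloc(8) -> e = 24; heap: [0-8 ALLOC][9-19 ALLOC][20-23 ALLOC][24-31 ALLOC][32-34 FREE]
Op 7: f = malloc(10) -> f = NULL; heap: [0-8 ALLOC][9-19 ALLOC][20-23 ALLOC][24-31 ALLOC][32-34 FREE]
free(e): e = 24 -> block [24-31 ALLOC]; mark free, coalesce with adjacent free neighbors -> [0-8 ALLOC][9-19 ALLOC][20-23 ALLOC][24-34 FREE]

Answer: [0-8 ALLOC][9-19 ALLOC][20-23 ALLOC][24-34 FREE]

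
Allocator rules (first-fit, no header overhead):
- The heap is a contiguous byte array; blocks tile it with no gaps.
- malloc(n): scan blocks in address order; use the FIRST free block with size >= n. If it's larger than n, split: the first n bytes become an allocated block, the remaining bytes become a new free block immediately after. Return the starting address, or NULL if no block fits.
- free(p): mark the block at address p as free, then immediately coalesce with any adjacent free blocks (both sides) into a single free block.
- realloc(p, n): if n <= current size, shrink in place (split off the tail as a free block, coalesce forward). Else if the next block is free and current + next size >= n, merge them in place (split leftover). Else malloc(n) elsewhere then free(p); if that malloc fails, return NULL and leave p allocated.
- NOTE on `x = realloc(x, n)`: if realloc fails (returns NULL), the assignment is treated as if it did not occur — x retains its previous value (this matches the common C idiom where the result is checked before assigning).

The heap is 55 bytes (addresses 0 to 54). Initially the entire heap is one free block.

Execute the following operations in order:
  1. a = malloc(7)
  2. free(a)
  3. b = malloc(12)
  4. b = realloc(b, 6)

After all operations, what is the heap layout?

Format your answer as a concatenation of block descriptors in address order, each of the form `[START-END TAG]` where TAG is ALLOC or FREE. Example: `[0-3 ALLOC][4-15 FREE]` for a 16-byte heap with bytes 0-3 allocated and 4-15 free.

Answer: [0-5 ALLOC][6-54 FREE]

Derivation:
Op 1: a = malloc(7) -> a = 0; heap: [0-6 ALLOC][7-54 FREE]
Op 2: free(a) -> (freed a); heap: [0-54 FREE]
Op 3: b = malloc(12) -> b = 0; heap: [0-11 ALLOC][12-54 FREE]
Op 4: b = realloc(b, 6) -> b = 0; heap: [0-5 ALLOC][6-54 FREE]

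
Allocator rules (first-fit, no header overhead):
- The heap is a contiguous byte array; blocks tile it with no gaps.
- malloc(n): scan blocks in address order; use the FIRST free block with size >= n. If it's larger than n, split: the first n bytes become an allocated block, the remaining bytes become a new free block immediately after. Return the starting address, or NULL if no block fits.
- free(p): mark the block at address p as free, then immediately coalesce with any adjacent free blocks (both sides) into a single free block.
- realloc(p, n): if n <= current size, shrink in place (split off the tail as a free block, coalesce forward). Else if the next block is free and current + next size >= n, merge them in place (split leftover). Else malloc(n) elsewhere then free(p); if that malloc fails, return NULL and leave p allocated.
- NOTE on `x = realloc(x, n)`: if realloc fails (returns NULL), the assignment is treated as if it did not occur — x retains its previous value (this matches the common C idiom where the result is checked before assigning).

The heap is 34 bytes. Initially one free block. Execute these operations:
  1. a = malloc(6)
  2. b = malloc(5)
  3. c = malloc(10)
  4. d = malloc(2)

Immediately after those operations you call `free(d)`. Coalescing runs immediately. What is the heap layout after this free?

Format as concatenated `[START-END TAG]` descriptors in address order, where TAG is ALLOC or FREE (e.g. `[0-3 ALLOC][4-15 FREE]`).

Op 1: a = malloc(6) -> a = 0; heap: [0-5 ALLOC][6-33 FREE]
Op 2: b = malloc(5) -> b = 6; heap: [0-5 ALLOC][6-10 ALLOC][11-33 FREE]
Op 3: c = malloc(10) -> c = 11; heap: [0-5 ALLOC][6-10 ALLOC][11-20 ALLOC][21-33 FREE]
Op 4: d = malloc(2) -> d = 21; heap: [0-5 ALLOC][6-10 ALLOC][11-20 ALLOC][21-22 ALLOC][23-33 FREE]
free(d): d = 21 -> block [21-22 ALLOC]; mark free, coalesce with adjacent free neighbors -> [0-5 ALLOC][6-10 ALLOC][11-20 ALLOC][21-33 FREE]

Answer: [0-5 ALLOC][6-10 ALLOC][11-20 ALLOC][21-33 FREE]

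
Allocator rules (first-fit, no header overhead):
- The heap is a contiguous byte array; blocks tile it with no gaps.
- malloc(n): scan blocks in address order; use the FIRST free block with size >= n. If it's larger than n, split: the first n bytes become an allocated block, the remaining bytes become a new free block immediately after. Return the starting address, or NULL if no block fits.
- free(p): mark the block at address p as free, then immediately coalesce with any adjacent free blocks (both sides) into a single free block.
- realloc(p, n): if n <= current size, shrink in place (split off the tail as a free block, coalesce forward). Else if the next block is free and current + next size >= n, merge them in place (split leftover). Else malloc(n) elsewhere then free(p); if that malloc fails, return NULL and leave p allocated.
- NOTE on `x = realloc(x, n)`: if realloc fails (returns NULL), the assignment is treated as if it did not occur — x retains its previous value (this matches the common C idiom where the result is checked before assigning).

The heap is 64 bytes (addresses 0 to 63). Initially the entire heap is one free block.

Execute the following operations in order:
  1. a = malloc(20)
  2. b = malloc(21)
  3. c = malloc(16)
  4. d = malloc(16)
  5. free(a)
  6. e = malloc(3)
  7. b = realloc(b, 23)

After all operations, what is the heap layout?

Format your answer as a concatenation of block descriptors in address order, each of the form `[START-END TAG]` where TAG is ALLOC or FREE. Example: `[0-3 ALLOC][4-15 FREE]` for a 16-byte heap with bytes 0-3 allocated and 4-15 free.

Answer: [0-2 ALLOC][3-19 FREE][20-40 ALLOC][41-56 ALLOC][57-63 FREE]

Derivation:
Op 1: a = malloc(20) -> a = 0; heap: [0-19 ALLOC][20-63 FREE]
Op 2: b = malloc(21) -> b = 20; heap: [0-19 ALLOC][20-40 ALLOC][41-63 FREE]
Op 3: c = malloc(16) -> c = 41; heap: [0-19 ALLOC][20-40 ALLOC][41-56 ALLOC][57-63 FREE]
Op 4: d = malloc(16) -> d = NULL; heap: [0-19 ALLOC][20-40 ALLOC][41-56 ALLOC][57-63 FREE]
Op 5: free(a) -> (freed a); heap: [0-19 FREE][20-40 ALLOC][41-56 ALLOC][57-63 FREE]
Op 6: e = malloc(3) -> e = 0; heap: [0-2 ALLOC][3-19 FREE][20-40 ALLOC][41-56 ALLOC][57-63 FREE]
Op 7: b = realloc(b, 23) -> NULL (b unchanged); heap: [0-2 ALLOC][3-19 FREE][20-40 ALLOC][41-56 ALLOC][57-63 FREE]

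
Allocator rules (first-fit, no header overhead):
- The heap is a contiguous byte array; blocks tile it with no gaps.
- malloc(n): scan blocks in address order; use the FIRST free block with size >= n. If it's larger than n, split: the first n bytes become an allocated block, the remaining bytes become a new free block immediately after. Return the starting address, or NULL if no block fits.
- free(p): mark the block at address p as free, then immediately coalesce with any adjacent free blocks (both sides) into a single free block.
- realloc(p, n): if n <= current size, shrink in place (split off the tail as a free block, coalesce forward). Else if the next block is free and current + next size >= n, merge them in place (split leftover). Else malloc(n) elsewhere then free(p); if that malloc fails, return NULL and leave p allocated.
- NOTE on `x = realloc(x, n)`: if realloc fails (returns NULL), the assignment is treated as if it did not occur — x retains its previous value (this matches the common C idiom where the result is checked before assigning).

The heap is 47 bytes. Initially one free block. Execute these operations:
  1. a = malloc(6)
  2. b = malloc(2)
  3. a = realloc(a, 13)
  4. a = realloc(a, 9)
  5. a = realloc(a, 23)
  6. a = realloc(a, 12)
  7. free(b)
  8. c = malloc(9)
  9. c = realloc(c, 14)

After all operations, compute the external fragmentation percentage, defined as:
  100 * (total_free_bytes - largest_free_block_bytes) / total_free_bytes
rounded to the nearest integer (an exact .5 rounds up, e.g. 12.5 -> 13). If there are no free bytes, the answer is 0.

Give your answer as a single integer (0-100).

Op 1: a = malloc(6) -> a = 0; heap: [0-5 ALLOC][6-46 FREE]
Op 2: b = malloc(2) -> b = 6; heap: [0-5 ALLOC][6-7 ALLOC][8-46 FREE]
Op 3: a = realloc(a, 13) -> a = 8; heap: [0-5 FREE][6-7 ALLOC][8-20 ALLOC][21-46 FREE]
Op 4: a = realloc(a, 9) -> a = 8; heap: [0-5 FREE][6-7 ALLOC][8-16 ALLOC][17-46 FREE]
Op 5: a = realloc(a, 23) -> a = 8; heap: [0-5 FREE][6-7 ALLOC][8-30 ALLOC][31-46 FREE]
Op 6: a = realloc(a, 12) -> a = 8; heap: [0-5 FREE][6-7 ALLOC][8-19 ALLOC][20-46 FREE]
Op 7: free(b) -> (freed b); heap: [0-7 FREE][8-19 ALLOC][20-46 FREE]
Op 8: c = malloc(9) -> c = 20; heap: [0-7 FREE][8-19 ALLOC][20-28 ALLOC][29-46 FREE]
Op 9: c = realloc(c, 14) -> c = 20; heap: [0-7 FREE][8-19 ALLOC][20-33 ALLOC][34-46 FREE]
Free blocks: [8 13] total_free=21 largest=13 -> 100*(21-13)/21 = 800/21 ≈ 38.095 -> rounds to 38

Answer: 38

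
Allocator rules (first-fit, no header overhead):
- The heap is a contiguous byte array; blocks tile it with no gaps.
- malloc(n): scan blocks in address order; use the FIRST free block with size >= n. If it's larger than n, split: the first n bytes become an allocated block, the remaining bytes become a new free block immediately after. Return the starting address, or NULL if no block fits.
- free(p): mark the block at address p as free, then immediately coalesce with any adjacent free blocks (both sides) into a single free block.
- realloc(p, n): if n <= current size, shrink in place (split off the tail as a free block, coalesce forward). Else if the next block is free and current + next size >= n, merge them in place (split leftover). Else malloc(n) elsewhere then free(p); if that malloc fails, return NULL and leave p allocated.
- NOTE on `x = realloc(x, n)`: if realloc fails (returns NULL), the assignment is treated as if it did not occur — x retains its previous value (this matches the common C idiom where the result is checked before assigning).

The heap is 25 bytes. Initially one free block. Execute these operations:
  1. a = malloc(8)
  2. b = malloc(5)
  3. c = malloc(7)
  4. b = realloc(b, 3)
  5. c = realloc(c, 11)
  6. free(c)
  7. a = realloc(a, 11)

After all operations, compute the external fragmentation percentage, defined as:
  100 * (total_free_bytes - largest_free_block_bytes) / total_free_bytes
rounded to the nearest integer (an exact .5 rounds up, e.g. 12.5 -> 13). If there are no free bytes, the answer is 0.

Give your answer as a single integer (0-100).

Op 1: a = malloc(8) -> a = 0; heap: [0-7 ALLOC][8-24 FREE]
Op 2: b = malloc(5) -> b = 8; heap: [0-7 ALLOC][8-12 ALLOC][13-24 FREE]
Op 3: c = malloc(7) -> c = 13; heap: [0-7 ALLOC][8-12 ALLOC][13-19 ALLOC][20-24 FREE]
Op 4: b = realloc(b, 3) -> b = 8; heap: [0-7 ALLOC][8-10 ALLOC][11-12 FREE][13-19 ALLOC][20-24 FREE]
Op 5: c = realloc(c, 11) -> c = 13; heap: [0-7 ALLOC][8-10 ALLOC][11-12 FREE][13-23 ALLOC][24-24 FREE]
Op 6: free(c) -> (freed c); heap: [0-7 ALLOC][8-10 ALLOC][11-24 FREE]
Op 7: a = realloc(a, 11) -> a = 11; heap: [0-7 FREE][8-10 ALLOC][11-21 ALLOC][22-24 FREE]
Free blocks: [8 3] total_free=11 largest=8 -> 100*(11-8)/11 = 300/11 ≈ 27.273 -> rounds to 27

Answer: 27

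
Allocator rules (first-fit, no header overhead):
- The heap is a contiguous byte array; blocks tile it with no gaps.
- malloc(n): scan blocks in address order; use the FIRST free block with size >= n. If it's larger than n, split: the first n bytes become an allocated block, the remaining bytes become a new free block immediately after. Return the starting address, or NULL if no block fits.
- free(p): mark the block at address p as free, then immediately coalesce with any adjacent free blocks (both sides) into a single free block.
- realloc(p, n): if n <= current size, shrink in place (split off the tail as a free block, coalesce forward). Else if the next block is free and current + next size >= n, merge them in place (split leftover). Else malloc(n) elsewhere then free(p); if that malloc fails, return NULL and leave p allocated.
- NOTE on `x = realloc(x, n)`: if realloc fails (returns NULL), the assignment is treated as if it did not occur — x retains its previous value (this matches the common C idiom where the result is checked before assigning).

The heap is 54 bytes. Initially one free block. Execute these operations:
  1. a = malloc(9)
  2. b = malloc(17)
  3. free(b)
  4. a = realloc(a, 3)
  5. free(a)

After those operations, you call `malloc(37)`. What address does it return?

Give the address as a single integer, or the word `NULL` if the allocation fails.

Op 1: a = malloc(9) -> a = 0; heap: [0-8 ALLOC][9-53 FREE]
Op 2: b = malloc(17) -> b = 9; heap: [0-8 ALLOC][9-25 ALLOC][26-53 FREE]
Op 3: free(b) -> (freed b); heap: [0-8 ALLOC][9-53 FREE]
Op 4: a = realloc(a, 3) -> a = 0; heap: [0-2 ALLOC][3-53 FREE]
Op 5: free(a) -> (freed a); heap: [0-53 FREE]
malloc(37): first-fit scan over [0-53 FREE] -> 0

Answer: 0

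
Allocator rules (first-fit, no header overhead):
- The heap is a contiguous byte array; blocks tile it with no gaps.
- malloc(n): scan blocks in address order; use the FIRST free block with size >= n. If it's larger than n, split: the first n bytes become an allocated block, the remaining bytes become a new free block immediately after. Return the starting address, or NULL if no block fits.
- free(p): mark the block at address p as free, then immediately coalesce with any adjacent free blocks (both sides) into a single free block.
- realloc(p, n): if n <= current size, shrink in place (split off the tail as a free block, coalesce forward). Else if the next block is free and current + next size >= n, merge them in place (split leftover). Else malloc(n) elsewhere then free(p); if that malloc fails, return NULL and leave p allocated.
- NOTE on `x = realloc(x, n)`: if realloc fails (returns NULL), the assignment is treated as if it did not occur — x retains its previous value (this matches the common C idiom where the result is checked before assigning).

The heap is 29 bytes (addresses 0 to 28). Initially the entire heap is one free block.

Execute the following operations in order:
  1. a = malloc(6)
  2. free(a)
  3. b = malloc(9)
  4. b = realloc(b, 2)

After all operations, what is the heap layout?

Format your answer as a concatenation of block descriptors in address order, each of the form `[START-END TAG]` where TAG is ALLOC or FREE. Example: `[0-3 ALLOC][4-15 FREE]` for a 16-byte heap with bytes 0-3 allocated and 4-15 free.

Answer: [0-1 ALLOC][2-28 FREE]

Derivation:
Op 1: a = malloc(6) -> a = 0; heap: [0-5 ALLOC][6-28 FREE]
Op 2: free(a) -> (freed a); heap: [0-28 FREE]
Op 3: b = malloc(9) -> b = 0; heap: [0-8 ALLOC][9-28 FREE]
Op 4: b = realloc(b, 2) -> b = 0; heap: [0-1 ALLOC][2-28 FREE]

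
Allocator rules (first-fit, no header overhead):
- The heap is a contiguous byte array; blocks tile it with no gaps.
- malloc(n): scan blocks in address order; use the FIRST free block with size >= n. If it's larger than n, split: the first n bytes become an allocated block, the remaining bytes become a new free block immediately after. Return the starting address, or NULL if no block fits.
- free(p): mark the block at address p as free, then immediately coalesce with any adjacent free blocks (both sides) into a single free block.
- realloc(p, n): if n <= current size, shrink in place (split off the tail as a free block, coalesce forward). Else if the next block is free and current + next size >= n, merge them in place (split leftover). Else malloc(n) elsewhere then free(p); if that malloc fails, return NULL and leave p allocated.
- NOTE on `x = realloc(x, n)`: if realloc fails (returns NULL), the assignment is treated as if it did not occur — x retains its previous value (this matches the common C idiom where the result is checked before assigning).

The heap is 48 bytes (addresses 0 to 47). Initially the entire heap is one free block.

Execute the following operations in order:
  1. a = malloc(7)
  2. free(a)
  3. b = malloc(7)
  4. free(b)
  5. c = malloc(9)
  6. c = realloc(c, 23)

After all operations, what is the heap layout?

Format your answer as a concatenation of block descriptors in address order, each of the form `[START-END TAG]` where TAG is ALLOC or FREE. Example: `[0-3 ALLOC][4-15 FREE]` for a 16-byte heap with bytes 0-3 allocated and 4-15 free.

Answer: [0-22 ALLOC][23-47 FREE]

Derivation:
Op 1: a = malloc(7) -> a = 0; heap: [0-6 ALLOC][7-47 FREE]
Op 2: free(a) -> (freed a); heap: [0-47 FREE]
Op 3: b = malloc(7) -> b = 0; heap: [0-6 ALLOC][7-47 FREE]
Op 4: free(b) -> (freed b); heap: [0-47 FREE]
Op 5: c = malloc(9) -> c = 0; heap: [0-8 ALLOC][9-47 FREE]
Op 6: c = realloc(c, 23) -> c = 0; heap: [0-22 ALLOC][23-47 FREE]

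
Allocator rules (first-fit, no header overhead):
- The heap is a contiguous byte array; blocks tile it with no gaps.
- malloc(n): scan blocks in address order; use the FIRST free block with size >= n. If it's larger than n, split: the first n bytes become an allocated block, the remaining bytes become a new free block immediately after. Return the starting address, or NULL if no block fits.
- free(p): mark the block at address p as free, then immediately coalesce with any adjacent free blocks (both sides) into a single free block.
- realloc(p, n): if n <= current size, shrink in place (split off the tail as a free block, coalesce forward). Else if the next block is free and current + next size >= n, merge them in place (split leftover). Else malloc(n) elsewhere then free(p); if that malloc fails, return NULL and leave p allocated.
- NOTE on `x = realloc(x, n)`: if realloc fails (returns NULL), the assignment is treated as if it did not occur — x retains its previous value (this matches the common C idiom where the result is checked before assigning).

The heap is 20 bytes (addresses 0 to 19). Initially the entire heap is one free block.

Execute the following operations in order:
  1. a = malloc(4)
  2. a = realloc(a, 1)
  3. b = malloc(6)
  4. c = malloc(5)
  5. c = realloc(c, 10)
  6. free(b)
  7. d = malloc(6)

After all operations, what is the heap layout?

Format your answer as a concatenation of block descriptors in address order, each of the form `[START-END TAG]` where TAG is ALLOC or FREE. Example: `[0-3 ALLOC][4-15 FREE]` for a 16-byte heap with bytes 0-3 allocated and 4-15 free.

Answer: [0-0 ALLOC][1-6 ALLOC][7-16 ALLOC][17-19 FREE]

Derivation:
Op 1: a = malloc(4) -> a = 0; heap: [0-3 ALLOC][4-19 FREE]
Op 2: a = realloc(a, 1) -> a = 0; heap: [0-0 ALLOC][1-19 FREE]
Op 3: b = malloc(6) -> b = 1; heap: [0-0 ALLOC][1-6 ALLOC][7-19 FREE]
Op 4: c = malloc(5) -> c = 7; heap: [0-0 ALLOC][1-6 ALLOC][7-11 ALLOC][12-19 FREE]
Op 5: c = realloc(c, 10) -> c = 7; heap: [0-0 ALLOC][1-6 ALLOC][7-16 ALLOC][17-19 FREE]
Op 6: free(b) -> (freed b); heap: [0-0 ALLOC][1-6 FREE][7-16 ALLOC][17-19 FREE]
Op 7: d = malloc(6) -> d = 1; heap: [0-0 ALLOC][1-6 ALLOC][7-16 ALLOC][17-19 FREE]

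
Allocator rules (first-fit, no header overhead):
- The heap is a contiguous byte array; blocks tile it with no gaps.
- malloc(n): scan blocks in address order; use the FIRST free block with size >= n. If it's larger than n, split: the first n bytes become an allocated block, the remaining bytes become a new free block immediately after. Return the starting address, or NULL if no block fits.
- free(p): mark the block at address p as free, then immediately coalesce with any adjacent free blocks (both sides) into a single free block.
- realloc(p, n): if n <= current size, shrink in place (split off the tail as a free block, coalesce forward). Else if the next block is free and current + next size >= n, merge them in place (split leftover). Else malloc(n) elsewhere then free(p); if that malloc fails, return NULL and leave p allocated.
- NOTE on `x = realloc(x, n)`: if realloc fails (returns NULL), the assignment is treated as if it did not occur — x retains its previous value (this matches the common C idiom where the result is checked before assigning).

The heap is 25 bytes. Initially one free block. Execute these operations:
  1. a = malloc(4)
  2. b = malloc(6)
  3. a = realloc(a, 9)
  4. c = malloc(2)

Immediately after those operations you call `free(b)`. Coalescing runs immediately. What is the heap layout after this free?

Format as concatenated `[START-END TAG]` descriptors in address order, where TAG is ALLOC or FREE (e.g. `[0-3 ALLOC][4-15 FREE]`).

Answer: [0-1 ALLOC][2-9 FREE][10-18 ALLOC][19-24 FREE]

Derivation:
Op 1: a = malloc(4) -> a = 0; heap: [0-3 ALLOC][4-24 FREE]
Op 2: b = malloc(6) -> b = 4; heap: [0-3 ALLOC][4-9 ALLOC][10-24 FREE]
Op 3: a = realloc(a, 9) -> a = 10; heap: [0-3 FREE][4-9 ALLOC][10-18 ALLOC][19-24 FREE]
Op 4: c = malloc(2) -> c = 0; heap: [0-1 ALLOC][2-3 FREE][4-9 ALLOC][10-18 ALLOC][19-24 FREE]
free(b): b = 4 -> block [4-9 ALLOC]; mark free, coalesce with adjacent free neighbors -> [0-1 ALLOC][2-9 FREE][10-18 ALLOC][19-24 FREE]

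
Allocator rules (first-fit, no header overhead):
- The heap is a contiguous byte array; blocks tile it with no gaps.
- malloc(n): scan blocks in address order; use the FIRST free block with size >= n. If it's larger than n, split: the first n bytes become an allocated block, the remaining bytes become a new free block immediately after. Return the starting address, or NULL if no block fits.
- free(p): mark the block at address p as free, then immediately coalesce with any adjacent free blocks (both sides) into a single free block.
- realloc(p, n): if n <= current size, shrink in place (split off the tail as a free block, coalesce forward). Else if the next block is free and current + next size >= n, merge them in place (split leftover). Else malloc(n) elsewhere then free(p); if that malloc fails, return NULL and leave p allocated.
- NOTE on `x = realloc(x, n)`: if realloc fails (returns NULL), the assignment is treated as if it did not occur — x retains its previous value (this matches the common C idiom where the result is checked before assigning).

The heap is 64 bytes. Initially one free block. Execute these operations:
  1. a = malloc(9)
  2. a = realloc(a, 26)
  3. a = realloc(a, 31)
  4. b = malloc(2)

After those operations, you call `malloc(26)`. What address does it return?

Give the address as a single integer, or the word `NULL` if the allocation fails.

Answer: 33

Derivation:
Op 1: a = malloc(9) -> a = 0; heap: [0-8 ALLOC][9-63 FREE]
Op 2: a = realloc(a, 26) -> a = 0; heap: [0-25 ALLOC][26-63 FREE]
Op 3: a = realloc(a, 31) -> a = 0; heap: [0-30 ALLOC][31-63 FREE]
Op 4: b = malloc(2) -> b = 31; heap: [0-30 ALLOC][31-32 ALLOC][33-63 FREE]
malloc(26): first-fit scan over [0-30 ALLOC][31-32 ALLOC][33-63 FREE] -> 33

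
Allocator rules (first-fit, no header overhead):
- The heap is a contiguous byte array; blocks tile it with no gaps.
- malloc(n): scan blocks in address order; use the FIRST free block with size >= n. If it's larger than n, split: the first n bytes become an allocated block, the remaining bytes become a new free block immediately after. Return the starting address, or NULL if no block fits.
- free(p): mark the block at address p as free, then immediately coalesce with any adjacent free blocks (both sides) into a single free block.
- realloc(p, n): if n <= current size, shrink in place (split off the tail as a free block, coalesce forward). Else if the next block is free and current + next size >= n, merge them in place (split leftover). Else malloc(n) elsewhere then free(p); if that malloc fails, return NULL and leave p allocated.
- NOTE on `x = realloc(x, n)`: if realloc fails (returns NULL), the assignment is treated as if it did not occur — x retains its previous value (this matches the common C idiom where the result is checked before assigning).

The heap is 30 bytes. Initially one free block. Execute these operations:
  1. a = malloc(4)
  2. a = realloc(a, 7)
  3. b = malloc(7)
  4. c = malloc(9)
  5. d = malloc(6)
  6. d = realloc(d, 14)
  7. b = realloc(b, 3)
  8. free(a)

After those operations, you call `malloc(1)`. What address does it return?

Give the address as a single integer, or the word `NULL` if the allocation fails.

Op 1: a = malloc(4) -> a = 0; heap: [0-3 ALLOC][4-29 FREE]
Op 2: a = realloc(a, 7) -> a = 0; heap: [0-6 ALLOC][7-29 FREE]
Op 3: b = malloc(7) -> b = 7; heap: [0-6 ALLOC][7-13 ALLOC][14-29 FREE]
Op 4: c = malloc(9) -> c = 14; heap: [0-6 ALLOC][7-13 ALLOC][14-22 ALLOC][23-29 FREE]
Op 5: d = malloc(6) -> d = 23; heap: [0-6 ALLOC][7-13 ALLOC][14-22 ALLOC][23-28 ALLOC][29-29 FREE]
Op 6: d = realloc(d, 14) -> NULL (d unchanged); heap: [0-6 ALLOC][7-13 ALLOC][14-22 ALLOC][23-28 ALLOC][29-29 FREE]
Op 7: b = realloc(b, 3) -> b = 7; heap: [0-6 ALLOC][7-9 ALLOC][10-13 FREE][14-22 ALLOC][23-28 ALLOC][29-29 FREE]
Op 8: free(a) -> (freed a); heap: [0-6 FREE][7-9 ALLOC][10-13 FREE][14-22 ALLOC][23-28 ALLOC][29-29 FREE]
malloc(1): first-fit scan over [0-6 FREE][7-9 ALLOC][10-13 FREE][14-22 ALLOC][23-28 ALLOC][29-29 FREE] -> 0

Answer: 0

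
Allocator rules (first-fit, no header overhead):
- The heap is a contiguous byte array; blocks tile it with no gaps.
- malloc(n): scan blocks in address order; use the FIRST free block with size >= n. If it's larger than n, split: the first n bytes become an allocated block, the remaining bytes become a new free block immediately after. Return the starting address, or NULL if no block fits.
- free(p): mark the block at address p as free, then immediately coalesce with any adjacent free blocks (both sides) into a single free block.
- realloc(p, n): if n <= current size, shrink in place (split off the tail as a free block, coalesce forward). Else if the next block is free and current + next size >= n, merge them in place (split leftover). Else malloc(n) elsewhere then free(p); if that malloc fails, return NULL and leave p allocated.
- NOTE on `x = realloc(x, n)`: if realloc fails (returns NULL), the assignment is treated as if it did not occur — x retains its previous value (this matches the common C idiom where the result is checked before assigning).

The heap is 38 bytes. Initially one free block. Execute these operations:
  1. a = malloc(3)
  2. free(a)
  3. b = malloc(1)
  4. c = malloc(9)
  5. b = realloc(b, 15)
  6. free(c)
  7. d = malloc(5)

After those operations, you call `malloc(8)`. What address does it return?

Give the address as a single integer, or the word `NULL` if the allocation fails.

Op 1: a = malloc(3) -> a = 0; heap: [0-2 ALLOC][3-37 FREE]
Op 2: free(a) -> (freed a); heap: [0-37 FREE]
Op 3: b = malloc(1) -> b = 0; heap: [0-0 ALLOC][1-37 FREE]
Op 4: c = malloc(9) -> c = 1; heap: [0-0 ALLOC][1-9 ALLOC][10-37 FREE]
Op 5: b = realloc(b, 15) -> b = 10; heap: [0-0 FREE][1-9 ALLOC][10-24 ALLOC][25-37 FREE]
Op 6: free(c) -> (freed c); heap: [0-9 FREE][10-24 ALLOC][25-37 FREE]
Op 7: d = malloc(5) -> d = 0; heap: [0-4 ALLOC][5-9 FREE][10-24 ALLOC][25-37 FREE]
malloc(8): first-fit scan over [0-4 ALLOC][5-9 FREE][10-24 ALLOC][25-37 FREE] -> 25

Answer: 25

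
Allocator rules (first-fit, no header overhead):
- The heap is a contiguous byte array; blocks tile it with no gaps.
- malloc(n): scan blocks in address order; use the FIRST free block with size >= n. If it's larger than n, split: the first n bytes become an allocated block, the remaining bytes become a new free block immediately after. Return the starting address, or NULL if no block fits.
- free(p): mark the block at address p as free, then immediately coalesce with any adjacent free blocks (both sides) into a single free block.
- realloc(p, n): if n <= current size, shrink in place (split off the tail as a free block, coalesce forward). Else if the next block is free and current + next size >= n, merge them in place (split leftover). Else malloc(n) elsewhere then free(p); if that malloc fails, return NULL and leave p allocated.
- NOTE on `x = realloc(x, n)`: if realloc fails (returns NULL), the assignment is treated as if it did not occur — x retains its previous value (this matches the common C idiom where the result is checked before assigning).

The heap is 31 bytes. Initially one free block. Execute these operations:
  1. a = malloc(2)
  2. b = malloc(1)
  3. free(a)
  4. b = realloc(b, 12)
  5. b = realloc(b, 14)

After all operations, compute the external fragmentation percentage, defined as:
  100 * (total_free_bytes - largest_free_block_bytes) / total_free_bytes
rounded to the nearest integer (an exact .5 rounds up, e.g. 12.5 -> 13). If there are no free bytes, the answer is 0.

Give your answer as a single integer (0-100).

Answer: 12

Derivation:
Op 1: a = malloc(2) -> a = 0; heap: [0-1 ALLOC][2-30 FREE]
Op 2: b = malloc(1) -> b = 2; heap: [0-1 ALLOC][2-2 ALLOC][3-30 FREE]
Op 3: free(a) -> (freed a); heap: [0-1 FREE][2-2 ALLOC][3-30 FREE]
Op 4: b = realloc(b, 12) -> b = 2; heap: [0-1 FREE][2-13 ALLOC][14-30 FREE]
Op 5: b = realloc(b, 14) -> b = 2; heap: [0-1 FREE][2-15 ALLOC][16-30 FREE]
Free blocks: [2 15] total_free=17 largest=15 -> 100*(17-15)/17 = 200/17 ≈ 11.765 -> rounds to 12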